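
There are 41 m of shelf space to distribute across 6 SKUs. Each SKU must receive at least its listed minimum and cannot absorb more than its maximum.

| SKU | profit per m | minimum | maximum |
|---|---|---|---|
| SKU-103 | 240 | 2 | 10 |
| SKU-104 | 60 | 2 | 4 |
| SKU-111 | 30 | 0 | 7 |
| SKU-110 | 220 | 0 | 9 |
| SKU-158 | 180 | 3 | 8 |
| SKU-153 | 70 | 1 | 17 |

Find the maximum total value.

Meeting every minimum uses 2+2+0+0+3+1 = 8 m, leaving 33.
Rank by profit per m: SKU-103 240 > SKU-110 220 > SKU-158 180 > SKU-153 70 > SKU-104 60 > SKU-111 30.
SKU-103: +8 to 10 (cap) — 25 left.
SKU-110 takes 9 more to reach its cap of 9 — 16 left.
SKU-158: +5 to 8 (cap) — 11 left.
Only 11 left; SKU-153 takes them to reach 12.
Total = 240×10 + 60×2 + 220×9 + 180×8 + 70×12 = 6780.

6780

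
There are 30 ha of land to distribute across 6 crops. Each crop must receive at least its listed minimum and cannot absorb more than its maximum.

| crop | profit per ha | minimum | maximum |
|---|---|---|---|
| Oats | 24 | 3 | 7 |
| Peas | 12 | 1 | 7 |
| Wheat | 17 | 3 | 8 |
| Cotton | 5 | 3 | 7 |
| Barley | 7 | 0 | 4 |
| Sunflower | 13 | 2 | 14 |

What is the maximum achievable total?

474

Meeting every minimum uses 3+1+3+3+0+2 = 12 ha, leaving 18.
Rank by profit per ha: Oats 24 > Wheat 17 > Sunflower 13 > Peas 12 > Barley 7 > Cotton 5.
Oats: +4 to 7 (cap) ; 14 left.
Wheat: +5 to 8 (cap) ; 9 left.
Only 9 left; Sunflower takes them to reach 11.
Total = 24×7 + 12×1 + 17×8 + 5×3 + 13×11 = 474.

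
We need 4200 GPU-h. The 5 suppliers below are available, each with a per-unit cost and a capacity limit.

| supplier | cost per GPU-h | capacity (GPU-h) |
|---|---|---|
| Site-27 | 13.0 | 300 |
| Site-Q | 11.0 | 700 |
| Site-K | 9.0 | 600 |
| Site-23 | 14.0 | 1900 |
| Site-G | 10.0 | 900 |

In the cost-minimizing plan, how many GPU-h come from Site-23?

Fill from the cheapest supplier first.
Take 600 from Site-K at 9.0 — need 3600 more.
Take 900 from Site-G at 10.0 — need 2700 more.
Site-Q (11.0): use full 700 — 2000 GPU-h to go.
Site-27 at 13.0: take all 300 GPU-h — 1700 still needed.
Site-23 at 14.0: take 1700 of its 1900 — requirement met.

1700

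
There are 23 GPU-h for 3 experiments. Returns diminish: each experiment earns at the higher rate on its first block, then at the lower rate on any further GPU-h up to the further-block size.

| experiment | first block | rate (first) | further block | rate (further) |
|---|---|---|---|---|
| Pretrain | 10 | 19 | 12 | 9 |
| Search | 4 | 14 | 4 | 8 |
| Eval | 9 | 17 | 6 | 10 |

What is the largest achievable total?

Order all 6 blocks by rate: Pretrain/first 19 > Eval/first 17 > Search/first 14 > Eval/second 10 > Pretrain/second 9 > Search/second 8.
Pretrain/first (19): +10 ; 13 left.
Eval/first (17): +9 ; 4 left.
Search first at 14: fill all 4 ; 0 left.
Total = 19×10 + 17×9 + 14×4 = 399.

399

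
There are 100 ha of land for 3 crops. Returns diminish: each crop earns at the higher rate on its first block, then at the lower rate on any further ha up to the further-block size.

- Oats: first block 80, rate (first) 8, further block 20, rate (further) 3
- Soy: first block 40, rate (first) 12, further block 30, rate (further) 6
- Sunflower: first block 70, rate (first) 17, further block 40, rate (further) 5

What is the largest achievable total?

Order all 6 blocks by rate: Sunflower/tier1 17 > Soy/tier1 12 > Oats/tier1 8 > Soy/tier2 6 > Sunflower/tier2 5 > Oats/tier2 3.
Sunflower/tier1 (17): +70 → 30 left.
30 remain; put them into Soy tier1 at 12.
Total = 17×70 + 12×30 = 1550.

1550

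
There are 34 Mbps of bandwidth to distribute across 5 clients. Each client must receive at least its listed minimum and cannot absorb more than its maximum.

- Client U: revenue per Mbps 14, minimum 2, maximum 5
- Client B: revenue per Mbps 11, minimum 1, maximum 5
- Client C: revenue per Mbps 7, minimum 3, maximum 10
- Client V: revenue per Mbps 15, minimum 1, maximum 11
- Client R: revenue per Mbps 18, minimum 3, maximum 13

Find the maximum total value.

512

Meeting every minimum uses 2+1+3+1+3 = 10 Mbps, leaving 24.
Rank by revenue per Mbps: Client R 18 > Client V 15 > Client U 14 > Client B 11 > Client C 7.
Give Client R 10 more to hit its cap of 13 → 14 left.
Client V: +10 to 11 (cap) → 4 left.
Give Client U 3 more to hit its cap of 5 → 1 left.
Only 1 left; Client B takes them to reach 2.
Total = 14×5 + 11×2 + 7×3 + 15×11 + 18×13 = 512.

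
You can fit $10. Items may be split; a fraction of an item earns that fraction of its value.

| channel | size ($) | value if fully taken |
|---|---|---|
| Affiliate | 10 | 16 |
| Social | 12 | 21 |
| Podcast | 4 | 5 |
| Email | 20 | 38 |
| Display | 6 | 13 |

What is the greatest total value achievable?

20.6

Rank by value-to-size ratio: Display 13/6≈2.17, Email 38/20≈1.9, Social 21/12≈1.75, Affiliate 16/10≈1.6, Podcast 5/4≈1.25.
All 6 $ of Display fit (value 13) → 4 remain.
4 $ left: a 4/20 share of Email gives 38×4/20 = 7.6.
Total value = 20.6.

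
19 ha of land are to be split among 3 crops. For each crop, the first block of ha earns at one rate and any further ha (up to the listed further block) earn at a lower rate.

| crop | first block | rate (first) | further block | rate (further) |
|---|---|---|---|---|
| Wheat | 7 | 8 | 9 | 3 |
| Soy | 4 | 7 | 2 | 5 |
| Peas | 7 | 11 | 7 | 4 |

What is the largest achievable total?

Rank every tier by rate: Peas/first 11 > Wheat/first 8 > Soy/first 7 > Soy/second 5 > Peas/second 4 > Wheat/second 3.
Peas first at 11: fill all 7 ; 12 left.
Wheat/first (8): +7 ; 5 left.
Fill Soy first block (4 at 7) ; 1 left.
1 remain; put them into Soy second at 5.
Total = 11×7 + 8×7 + 7×4 + 5×1 = 166.

166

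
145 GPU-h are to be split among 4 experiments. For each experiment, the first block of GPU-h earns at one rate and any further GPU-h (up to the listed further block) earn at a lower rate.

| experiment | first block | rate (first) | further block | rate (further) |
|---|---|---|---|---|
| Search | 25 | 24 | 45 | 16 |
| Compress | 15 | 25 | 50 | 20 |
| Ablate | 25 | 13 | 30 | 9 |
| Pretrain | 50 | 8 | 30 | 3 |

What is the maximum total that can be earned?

2825

Treat each block as its own option and order by rate: Compress/T1 25 > Search/T1 24 > Compress/T2 20 > Search/T2 16 > Ablate/T1 13 > Ablate/T2 9 > Pretrain/T1 8 > Pretrain/T2 3.
Compress/T1 (25): +15 — 130 left.
Search T1 at 24: fill all 25 — 105 left.
Compress T2 at 20: fill all 50 — 55 left.
Fill Search T2 block (45 at 16) — 10 left.
Ablate T1 at 13: only 10 left, fill 10.
Total = 25×15 + 24×25 + 20×50 + 16×45 + 13×10 = 2825.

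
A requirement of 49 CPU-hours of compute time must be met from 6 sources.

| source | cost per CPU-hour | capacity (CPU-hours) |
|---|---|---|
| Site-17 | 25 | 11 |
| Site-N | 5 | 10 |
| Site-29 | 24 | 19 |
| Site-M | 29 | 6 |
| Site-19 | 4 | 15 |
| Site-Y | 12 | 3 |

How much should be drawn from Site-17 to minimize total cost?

Cheapest first:
Site-19 at 4: take all 15 CPU-hours ; 34 still needed.
Site-N (5): use full 10 ; 24 CPU-hours to go.
Site-Y at 12: take all 3 CPU-hours ; 21 still needed.
Take 19 from Site-29 at 24 ; need 2 more.
Site-17 (25): take the remaining 2 ; done.
Site-M: unused.

2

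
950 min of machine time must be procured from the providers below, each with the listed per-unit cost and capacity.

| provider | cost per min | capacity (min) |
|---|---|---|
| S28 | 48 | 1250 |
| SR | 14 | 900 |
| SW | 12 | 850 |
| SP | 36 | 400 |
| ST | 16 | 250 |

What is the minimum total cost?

11600

Fill from the cheapest provider first.
SW at 12: take all 850 min — 100 still needed.
Take 100 from SR at 14 to finish.
ST, SP, S28: unused.
Cost = 850×12 + 100×14 = 11600.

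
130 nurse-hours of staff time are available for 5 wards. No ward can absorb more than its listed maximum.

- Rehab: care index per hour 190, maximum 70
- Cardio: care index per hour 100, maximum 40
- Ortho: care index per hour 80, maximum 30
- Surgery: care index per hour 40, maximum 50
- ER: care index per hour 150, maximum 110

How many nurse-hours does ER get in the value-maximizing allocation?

60

Rank by care index per hour: Rehab 190 > ER 150 > Cardio 100 > Ortho 80 > Surgery 40.
Rehab takes 70 to reach its cap of 70 → 60 left.
ER: +60 (room for 110) → 60. Pool exhausted.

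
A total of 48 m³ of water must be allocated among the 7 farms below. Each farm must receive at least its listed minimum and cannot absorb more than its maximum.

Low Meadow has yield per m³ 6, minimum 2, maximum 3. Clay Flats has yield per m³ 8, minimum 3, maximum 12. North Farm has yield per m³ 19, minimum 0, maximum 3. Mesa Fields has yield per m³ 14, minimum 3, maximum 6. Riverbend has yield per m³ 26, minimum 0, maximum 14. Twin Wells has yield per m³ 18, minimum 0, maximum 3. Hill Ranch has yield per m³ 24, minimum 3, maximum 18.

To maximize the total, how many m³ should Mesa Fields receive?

5

Meeting every minimum uses 2+3+0+3+0+0+3 = 11 m³, leaving 37.
Order the farms by yield per m³: Riverbend 26 > Hill Ranch 24 > North Farm 19 > Twin Wells 18 > Mesa Fields 14 > Clay Flats 8 > Low Meadow 6.
Riverbend: +14 to 14 (cap) — 23 left.
Hill Ranch takes 15 more to reach its cap of 18 — 8 left.
Give North Farm 3 more to hit its cap of 3 — 5 left.
Twin Wells: +3 to 3 (cap) — 2 left.
Mesa Fields: +2 (room for 3) → 5. Pool exhausted.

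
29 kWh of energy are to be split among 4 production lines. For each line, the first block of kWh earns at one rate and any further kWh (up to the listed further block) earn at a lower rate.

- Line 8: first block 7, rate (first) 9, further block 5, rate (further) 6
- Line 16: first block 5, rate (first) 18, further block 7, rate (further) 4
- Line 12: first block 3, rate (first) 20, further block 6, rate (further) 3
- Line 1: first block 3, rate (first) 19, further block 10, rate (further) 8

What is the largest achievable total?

356

Rank every tier by rate: Line 12/first 20 > Line 1/first 19 > Line 16/first 18 > Line 8/first 9 > Line 1/second 8 > Line 8/second 6 > Line 16/second 4 > Line 12/second 3.
Line 12 first at 20: fill all 3 ; 26 left.
Line 1 first at 19: fill all 3 ; 23 left.
Fill Line 16 first block (5 at 18) ; 18 left.
Line 8 first at 9: fill all 7 ; 11 left.
Fill Line 1 second block (10 at 8) ; 1 left.
Line 8/second: +1 of 5 at 6; pool empty.
Total = 20×3 + 19×3 + 18×5 + 9×7 + 8×10 + 6×1 = 356.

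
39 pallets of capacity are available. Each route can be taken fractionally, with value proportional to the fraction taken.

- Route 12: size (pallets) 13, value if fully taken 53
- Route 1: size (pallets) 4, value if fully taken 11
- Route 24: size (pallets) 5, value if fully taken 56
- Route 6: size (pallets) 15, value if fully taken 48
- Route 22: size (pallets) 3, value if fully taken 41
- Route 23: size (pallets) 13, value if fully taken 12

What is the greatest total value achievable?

206.25

Sort by value density: Route 22 41/3≈13.7, Route 24 56/5≈11.2, Route 12 53/13≈4.08, Route 6 48/15≈3.2, Route 1 11/4≈2.75, Route 23 12/13≈0.923.
Route 22: take in full, 3 pallets for value 41 → 36 left.
Take all of Route 24 (5 pallets, value 56) → 31 pallets left.
All 13 pallets of Route 12 fit (value 53) → 18 remain.
Take all of Route 6 (15 pallets, value 48) → 3 pallets left.
Only 3 pallets remain; take 3/4 of Route 1 for value 11×3/4 = 8.25.
Total value = 206.25.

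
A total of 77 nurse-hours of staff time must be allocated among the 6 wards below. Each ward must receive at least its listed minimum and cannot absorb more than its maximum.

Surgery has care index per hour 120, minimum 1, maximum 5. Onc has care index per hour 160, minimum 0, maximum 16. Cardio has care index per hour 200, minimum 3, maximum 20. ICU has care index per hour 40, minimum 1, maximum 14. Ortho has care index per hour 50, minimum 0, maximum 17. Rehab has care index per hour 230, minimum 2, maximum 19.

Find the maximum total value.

12370

Meeting every minimum uses 1+0+3+1+0+2 = 7 nurse-hours, leaving 70.
Rank by care index per hour: Rehab 230 > Cardio 200 > Onc 160 > Surgery 120 > Ortho 50 > ICU 40.
Rehab: +17 to 19 (cap) → 53 left.
Cardio: +17 to 20 (cap) → 36 left.
Onc takes 16 more to reach its cap of 16 → 20 left.
Surgery: +4 to 5 (cap) → 16 left.
Ortho: +16 (room for 17) → 16. Pool exhausted.
Total = 120×5 + 160×16 + 200×20 + 40×1 + 50×16 + 230×19 = 12370.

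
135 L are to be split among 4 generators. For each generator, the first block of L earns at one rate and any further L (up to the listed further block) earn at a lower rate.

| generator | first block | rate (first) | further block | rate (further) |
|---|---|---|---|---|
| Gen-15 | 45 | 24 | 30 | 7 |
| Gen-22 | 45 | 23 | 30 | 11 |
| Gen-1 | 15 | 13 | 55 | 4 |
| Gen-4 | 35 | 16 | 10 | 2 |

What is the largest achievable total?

Order all 8 blocks by rate: Gen-15/tier1 24 > Gen-22/tier1 23 > Gen-4/tier1 16 > Gen-1/tier1 13 > Gen-22/tier2 11 > Gen-15/tier2 7 > Gen-1/tier2 4 > Gen-4/tier2 2.
Gen-15/tier1 (24): +45 ; 90 left.
Gen-22/tier1 (23): +45 ; 45 left.
Gen-4 tier1 at 16: fill all 35 ; 10 left.
Gen-1 tier1 at 13: only 10 left, fill 10.
Total = 24×45 + 23×45 + 16×35 + 13×10 = 2805.

2805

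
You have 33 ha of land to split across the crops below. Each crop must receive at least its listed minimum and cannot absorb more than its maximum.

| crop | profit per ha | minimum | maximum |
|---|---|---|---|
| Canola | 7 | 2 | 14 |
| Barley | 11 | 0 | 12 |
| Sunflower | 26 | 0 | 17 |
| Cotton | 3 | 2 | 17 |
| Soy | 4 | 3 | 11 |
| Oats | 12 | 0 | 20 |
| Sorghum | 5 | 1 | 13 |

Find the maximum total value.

Meeting every minimum uses 2+0+0+2+3+0+1 = 8 ha, leaving 25.
Order the crops by profit per ha: Sunflower 26 > Oats 12 > Barley 11 > Canola 7 > Sorghum 5 > Soy 4 > Cotton 3.
Sunflower: +17 to 17 (cap) → 8 left.
Only 8 left; Oats takes them to reach 8.
Total = 7×2 + 26×17 + 3×2 + 4×3 + 12×8 + 5×1 = 575.

575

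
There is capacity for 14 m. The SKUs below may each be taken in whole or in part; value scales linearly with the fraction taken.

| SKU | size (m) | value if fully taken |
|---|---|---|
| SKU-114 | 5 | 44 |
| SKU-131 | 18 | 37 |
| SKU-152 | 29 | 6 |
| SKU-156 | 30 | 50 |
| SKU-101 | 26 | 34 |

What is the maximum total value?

Sort by value density: SKU-114 44/5≈8.8, SKU-131 37/18≈2.06, SKU-156 50/30≈1.67, SKU-101 34/26≈1.31, SKU-152 6/29≈0.207.
All 5 m of SKU-114 fit (value 44) ; 9 remain.
Fill the last 9 m with part of SKU-131: 9/18 of it earns 18.5.
Total value = 62.5.

62.5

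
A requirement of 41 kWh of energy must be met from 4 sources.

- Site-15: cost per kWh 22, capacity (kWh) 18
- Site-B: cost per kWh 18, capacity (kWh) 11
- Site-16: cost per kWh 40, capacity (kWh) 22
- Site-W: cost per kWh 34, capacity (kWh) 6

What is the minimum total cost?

Fill from the cheapest source first.
Site-B at 18: take all 11 kWh → 30 still needed.
Site-15 (22): use full 18 → 12 kWh to go.
Take 6 from Site-W at 34 → need 6 more.
Take 6 from Site-16 at 40 to finish.
Cost = 11×18 + 18×22 + 6×34 + 6×40 = 1038.

1038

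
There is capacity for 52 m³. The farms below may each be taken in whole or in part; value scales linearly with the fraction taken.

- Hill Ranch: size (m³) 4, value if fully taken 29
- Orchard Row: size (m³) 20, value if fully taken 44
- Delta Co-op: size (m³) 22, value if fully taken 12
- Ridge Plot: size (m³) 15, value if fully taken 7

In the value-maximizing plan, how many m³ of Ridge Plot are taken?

Best value per unit of size first: Hill Ranch 29/4≈7.25, Orchard Row 44/20≈2.2, Delta Co-op 12/22≈0.545, Ridge Plot 7/15≈0.467.
All 4 m³ of Hill Ranch fit (value 29) ; 48 remain.
Take all of Orchard Row (20 m³, value 44) ; 28 m³ left.
All 22 m³ of Delta Co-op fit (value 12) ; 6 remain.
Only 6 m³ remain; take 6/15 of Ridge Plot for value 7×6/15 = 2.8.

6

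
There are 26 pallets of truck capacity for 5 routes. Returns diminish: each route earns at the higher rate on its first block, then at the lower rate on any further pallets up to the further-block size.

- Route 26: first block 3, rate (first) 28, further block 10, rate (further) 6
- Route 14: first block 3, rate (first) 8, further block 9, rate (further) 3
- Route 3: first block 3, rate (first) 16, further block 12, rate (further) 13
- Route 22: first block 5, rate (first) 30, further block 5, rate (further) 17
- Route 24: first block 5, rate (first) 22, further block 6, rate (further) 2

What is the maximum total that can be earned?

Rank every tier by rate: Route 22/tier1 30 > Route 26/tier1 28 > Route 24/tier1 22 > Route 22/tier2 17 > Route 3/tier1 16 > Route 3/tier2 13 > Route 14/tier1 8 > Route 26/tier2 6 > Route 14/tier2 3 > Route 24/tier2 2.
Route 22/tier1 (30): +5 → 21 left.
Fill Route 26 tier1 block (3 at 28) → 18 left.
Route 24 tier1 at 22: fill all 5 → 13 left.
Route 22/tier2 (17): +5 → 8 left.
Fill Route 3 tier1 block (3 at 16) → 5 left.
Route 3/tier2: +5 of 12 at 13; pool empty.
Total = 30×5 + 28×3 + 22×5 + 17×5 + 16×3 + 13×5 = 542.

542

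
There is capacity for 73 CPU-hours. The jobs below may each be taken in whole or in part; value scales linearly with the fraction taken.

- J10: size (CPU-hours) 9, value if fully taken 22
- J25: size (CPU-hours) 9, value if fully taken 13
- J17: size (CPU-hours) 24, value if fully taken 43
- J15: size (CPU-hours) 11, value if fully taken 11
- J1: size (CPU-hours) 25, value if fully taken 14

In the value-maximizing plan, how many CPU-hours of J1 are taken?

Best value per unit of size first: J10 22/9≈2.44, J17 43/24≈1.79, J25 13/9≈1.44, J15 11/11≈1, J1 14/25≈0.56.
All 9 CPU-hours of J10 fit (value 22) — 64 remain.
J17: take in full, 24 CPU-hours for value 43 — 40 left.
Take all of J25 (9 CPU-hours, value 13) — 31 CPU-hours left.
All 11 CPU-hours of J15 fit (value 11) — 20 remain.
20 CPU-hours left: a 20/25 share of J1 gives 14×20/25 = 11.2.

20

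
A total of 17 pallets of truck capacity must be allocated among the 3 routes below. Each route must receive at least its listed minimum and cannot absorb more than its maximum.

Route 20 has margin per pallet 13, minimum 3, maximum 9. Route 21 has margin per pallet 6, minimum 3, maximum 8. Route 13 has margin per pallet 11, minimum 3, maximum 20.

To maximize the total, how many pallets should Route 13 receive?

Meeting every minimum uses 3+3+3 = 9 pallets, leaving 8.
Rank by margin per pallet: Route 20 13 > Route 13 11 > Route 21 6.
Route 20: +6 to 9 (cap) ; 2 left.
Only 2 left; Route 13 takes them to reach 5.

5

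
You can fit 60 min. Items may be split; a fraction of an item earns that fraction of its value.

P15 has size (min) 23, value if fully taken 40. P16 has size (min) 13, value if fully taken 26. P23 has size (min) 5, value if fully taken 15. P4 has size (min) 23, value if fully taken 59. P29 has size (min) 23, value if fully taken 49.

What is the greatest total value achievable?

141

Rank by value-to-size ratio: P23 15/5≈3, P4 59/23≈2.57, P29 49/23≈2.13, P16 26/13≈2, P15 40/23≈1.74.
Take all of P23 (5 min, value 15) → 55 min left.
Take all of P4 (23 min, value 59) → 32 min left.
P29: take in full, 23 min for value 49 → 9 left.
Only 9 min remain; take 9/13 of P16 for value 26×9/13 = 18.
Total value = 141.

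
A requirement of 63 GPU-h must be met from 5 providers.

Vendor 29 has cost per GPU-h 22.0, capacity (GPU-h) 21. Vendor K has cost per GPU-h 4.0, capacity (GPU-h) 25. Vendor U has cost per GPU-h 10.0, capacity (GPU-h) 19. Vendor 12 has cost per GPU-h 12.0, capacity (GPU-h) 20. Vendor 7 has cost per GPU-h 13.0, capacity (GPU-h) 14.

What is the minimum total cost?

518

Fill from the cheapest provider first.
Vendor K (4.0): use full 25 → 38 GPU-h to go.
Take 19 from Vendor U at 10.0 → need 19 more.
Vendor 12 (12.0): take the remaining 19 → done.
Vendor 7, Vendor 29: unused.
Cost = 25×4.0 + 19×10.0 + 19×12.0 = 518.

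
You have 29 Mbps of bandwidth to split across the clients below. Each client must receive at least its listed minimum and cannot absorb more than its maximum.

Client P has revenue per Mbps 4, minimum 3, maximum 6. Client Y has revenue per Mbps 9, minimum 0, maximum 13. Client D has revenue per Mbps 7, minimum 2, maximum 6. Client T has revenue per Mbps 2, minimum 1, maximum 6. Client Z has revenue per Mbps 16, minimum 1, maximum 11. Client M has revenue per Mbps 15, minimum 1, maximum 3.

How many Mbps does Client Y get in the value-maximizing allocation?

Meeting every minimum uses 3+0+2+1+1+1 = 8 Mbps, leaving 21.
Rank by revenue per Mbps: Client Z 16 > Client M 15 > Client Y 9 > Client D 7 > Client P 4 > Client T 2.
Client Z: +10 to 11 (cap) — 11 left.
Client M takes 2 more to reach its cap of 3 — 9 left.
Client Y has room for 13 more but only 9 remain, so it gets 9.

9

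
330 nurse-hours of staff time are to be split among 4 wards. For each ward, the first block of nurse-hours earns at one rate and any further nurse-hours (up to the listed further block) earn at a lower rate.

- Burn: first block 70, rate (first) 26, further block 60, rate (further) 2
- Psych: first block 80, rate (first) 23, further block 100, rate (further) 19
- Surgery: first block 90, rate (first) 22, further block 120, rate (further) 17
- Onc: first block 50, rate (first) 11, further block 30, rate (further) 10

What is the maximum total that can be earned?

7350

Order all 8 blocks by rate: Burn/tier1 26 > Psych/tier1 23 > Surgery/tier1 22 > Psych/tier2 19 > Surgery/tier2 17 > Onc/tier1 11 > Onc/tier2 10 > Burn/tier2 2.
Burn/tier1 (26): +70 — 260 left.
Fill Psych tier1 block (80 at 23) — 180 left.
Fill Surgery tier1 block (90 at 22) — 90 left.
90 remain; put them into Psych tier2 at 19.
Total = 26×70 + 23×80 + 22×90 + 19×90 = 7350.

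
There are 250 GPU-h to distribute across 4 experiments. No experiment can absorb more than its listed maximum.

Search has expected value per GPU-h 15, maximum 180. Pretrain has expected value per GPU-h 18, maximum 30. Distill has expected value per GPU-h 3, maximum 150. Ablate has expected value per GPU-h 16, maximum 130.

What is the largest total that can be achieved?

Highest expected value per GPU-h first: Pretrain 18 > Ablate 16 > Search 15 > Distill 3.
Pretrain takes 30 to reach its cap of 30 → 220 left.
Ablate takes 130 to reach its cap of 130 → 90 left.
Search: +90 (room for 180) → 90. Pool exhausted.
Total = 15×90 + 18×30 + 16×130 = 3970.

3970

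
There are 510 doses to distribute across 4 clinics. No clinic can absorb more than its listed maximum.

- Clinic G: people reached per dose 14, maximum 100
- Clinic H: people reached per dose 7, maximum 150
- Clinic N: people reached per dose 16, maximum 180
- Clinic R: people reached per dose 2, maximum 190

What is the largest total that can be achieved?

5490

Highest people reached per dose first: Clinic N 16 > Clinic G 14 > Clinic H 7 > Clinic R 2.
Give Clinic N 180 to hit its cap of 180 → 330 left.
Clinic G: +100 to 100 (cap) → 230 left.
Clinic H takes 150 to reach its cap of 150 → 80 left.
Only 80 left; Clinic R takes them to reach 80.
Total = 14×100 + 7×150 + 16×180 + 2×80 = 5490.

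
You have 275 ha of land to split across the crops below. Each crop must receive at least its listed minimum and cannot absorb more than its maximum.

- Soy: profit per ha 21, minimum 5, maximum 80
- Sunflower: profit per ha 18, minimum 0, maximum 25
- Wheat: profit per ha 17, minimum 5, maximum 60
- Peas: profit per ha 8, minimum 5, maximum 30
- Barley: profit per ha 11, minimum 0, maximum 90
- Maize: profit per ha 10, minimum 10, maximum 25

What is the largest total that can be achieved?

4330

Meeting every minimum uses 5+0+5+5+0+10 = 25 ha, leaving 250.
Rank by profit per ha: Soy 21 > Sunflower 18 > Wheat 17 > Barley 11 > Maize 10 > Peas 8.
Soy: +75 to 80 (cap) → 175 left.
Sunflower: +25 to 25 (cap) → 150 left.
Wheat: +55 to 60 (cap) → 95 left.
Give Barley 90 more to hit its cap of 90 → 5 left.
Maize: +5 (room for 15) → 15. Pool exhausted.
Total = 21×80 + 18×25 + 17×60 + 8×5 + 11×90 + 10×15 = 4330.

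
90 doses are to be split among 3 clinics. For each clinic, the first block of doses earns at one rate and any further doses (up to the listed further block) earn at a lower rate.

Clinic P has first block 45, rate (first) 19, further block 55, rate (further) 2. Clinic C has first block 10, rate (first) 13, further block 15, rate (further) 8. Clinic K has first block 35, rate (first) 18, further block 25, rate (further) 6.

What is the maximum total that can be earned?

1615

Rank every tier by rate: Clinic P/T1 19 > Clinic K/T1 18 > Clinic C/T1 13 > Clinic C/T2 8 > Clinic K/T2 6 > Clinic P/T2 2.
Clinic P T1 at 19: fill all 45 ; 45 left.
Fill Clinic K T1 block (35 at 18) ; 10 left.
Clinic C T1 at 13: fill all 10 ; 0 left.
Total = 19×45 + 18×35 + 13×10 = 1615.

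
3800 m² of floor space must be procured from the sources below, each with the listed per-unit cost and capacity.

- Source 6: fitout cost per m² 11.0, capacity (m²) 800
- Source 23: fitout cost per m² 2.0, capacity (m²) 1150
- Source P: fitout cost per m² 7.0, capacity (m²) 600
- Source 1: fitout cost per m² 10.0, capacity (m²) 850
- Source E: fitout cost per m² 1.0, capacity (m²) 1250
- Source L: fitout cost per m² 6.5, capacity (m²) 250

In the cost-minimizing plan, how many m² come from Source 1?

550

Use sources in increasing cost order.
Source E at 1.0: take all 1250 m² — 2550 still needed.
Take 1150 from Source 23 at 2.0 — need 1400 more.
Source L (6.5): use full 250 — 1150 m² to go.
Source P at 7.0: take all 600 m² — 550 still needed.
Source 1 at 10.0: take 550 of its 850 — requirement met.
Source 6: unused.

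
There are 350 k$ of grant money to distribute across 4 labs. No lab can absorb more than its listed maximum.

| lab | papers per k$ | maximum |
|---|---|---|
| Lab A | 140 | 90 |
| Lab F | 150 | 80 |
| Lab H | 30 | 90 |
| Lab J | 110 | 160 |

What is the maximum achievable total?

42800

Highest papers per k$ first: Lab F 150 > Lab A 140 > Lab J 110 > Lab H 30.
Lab F takes 80 to reach its cap of 80 — 270 left.
Lab A: +90 to 90 (cap) — 180 left.
Give Lab J 160 to hit its cap of 160 — 20 left.
Lab H: +20 (room for 90) → 20. Pool exhausted.
Total = 140×90 + 150×80 + 30×20 + 110×160 = 42800.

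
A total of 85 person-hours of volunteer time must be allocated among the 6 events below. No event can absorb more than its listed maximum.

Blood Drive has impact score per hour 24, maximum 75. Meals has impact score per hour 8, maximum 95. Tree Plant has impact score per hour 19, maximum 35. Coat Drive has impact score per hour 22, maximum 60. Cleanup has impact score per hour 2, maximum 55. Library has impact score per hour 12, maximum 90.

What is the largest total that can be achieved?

2020

Highest impact score per hour first: Blood Drive 24 > Coat Drive 22 > Tree Plant 19 > Library 12 > Meals 8 > Cleanup 2.
Give Blood Drive 75 to hit its cap of 75 — 10 left.
Only 10 left; Coat Drive takes them to reach 10.
Total = 24×75 + 22×10 = 2020.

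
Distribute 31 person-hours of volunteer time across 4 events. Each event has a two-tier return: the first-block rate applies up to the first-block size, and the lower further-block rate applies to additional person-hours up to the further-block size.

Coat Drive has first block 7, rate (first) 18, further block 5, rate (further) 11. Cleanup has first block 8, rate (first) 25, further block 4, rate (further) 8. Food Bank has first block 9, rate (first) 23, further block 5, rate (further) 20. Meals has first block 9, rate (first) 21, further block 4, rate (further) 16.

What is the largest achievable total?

Treat each block as its own option and order by rate: Cleanup/T1 25 > Food Bank/T1 23 > Meals/T1 21 > Food Bank/T2 20 > Coat Drive/T1 18 > Meals/T2 16 > Coat Drive/T2 11 > Cleanup/T2 8.
Fill Cleanup T1 block (8 at 25) → 23 left.
Fill Food Bank T1 block (9 at 23) → 14 left.
Meals/T1 (21): +9 → 5 left.
Food Bank T2 at 20: fill all 5 → 0 left.
Total = 25×8 + 23×9 + 21×9 + 20×5 = 696.

696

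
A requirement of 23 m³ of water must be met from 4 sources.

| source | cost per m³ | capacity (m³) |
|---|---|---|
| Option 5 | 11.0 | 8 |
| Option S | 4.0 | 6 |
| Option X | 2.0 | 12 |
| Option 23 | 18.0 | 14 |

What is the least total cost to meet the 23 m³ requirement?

103

Use sources in increasing cost order.
Take 12 from Option X at 2.0 → need 11 more.
Option S at 4.0: take all 6 m³ → 5 still needed.
Option 5 at 11.0: take 5 of its 8 → requirement met.
Option 23: unused.
Cost = 12×2.0 + 6×4.0 + 5×11.0 = 103.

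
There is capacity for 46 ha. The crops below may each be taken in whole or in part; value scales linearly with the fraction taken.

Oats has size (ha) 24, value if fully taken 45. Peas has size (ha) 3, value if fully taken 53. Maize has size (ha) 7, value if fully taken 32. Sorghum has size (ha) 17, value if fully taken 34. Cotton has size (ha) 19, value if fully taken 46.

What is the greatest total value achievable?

165

Sort by value density: Peas 53/3≈17.7, Maize 32/7≈4.57, Cotton 46/19≈2.42, Sorghum 34/17≈2, Oats 45/24≈1.88.
All 3 ha of Peas fit (value 53) → 43 remain.
Take all of Maize (7 ha, value 32) → 36 ha left.
Take all of Cotton (19 ha, value 46) → 17 ha left.
All 17 ha of Sorghum fit (value 34) → 0 remain.
Total value = 165.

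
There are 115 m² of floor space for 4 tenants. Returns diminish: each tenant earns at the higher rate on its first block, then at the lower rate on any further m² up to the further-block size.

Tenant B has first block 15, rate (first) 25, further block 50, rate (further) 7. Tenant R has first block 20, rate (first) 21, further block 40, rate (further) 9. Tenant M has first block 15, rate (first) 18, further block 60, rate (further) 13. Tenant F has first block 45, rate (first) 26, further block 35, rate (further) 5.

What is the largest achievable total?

Order all 8 blocks by rate: Tenant F/tier1 26 > Tenant B/tier1 25 > Tenant R/tier1 21 > Tenant M/tier1 18 > Tenant M/tier2 13 > Tenant R/tier2 9 > Tenant B/tier2 7 > Tenant F/tier2 5.
Fill Tenant F tier1 block (45 at 26) → 70 left.
Tenant B/tier1 (25): +15 → 55 left.
Tenant R tier1 at 21: fill all 20 → 35 left.
Tenant M/tier1 (18): +15 → 20 left.
20 remain; put them into Tenant M tier2 at 13.
Total = 26×45 + 25×15 + 21×20 + 18×15 + 13×20 = 2495.

2495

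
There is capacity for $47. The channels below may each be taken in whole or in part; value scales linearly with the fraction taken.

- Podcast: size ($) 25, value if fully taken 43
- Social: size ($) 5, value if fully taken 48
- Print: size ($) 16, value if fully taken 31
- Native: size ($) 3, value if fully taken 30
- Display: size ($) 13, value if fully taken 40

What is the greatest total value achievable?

166.2

Rank by value-to-size ratio: Native 30/3≈10, Social 48/5≈9.6, Display 40/13≈3.08, Print 31/16≈1.94, Podcast 43/25≈1.72.
Take all of Native (3 $, value 30) ; 44 $ left.
All 5 $ of Social fit (value 48) ; 39 remain.
Take all of Display (13 $, value 40) ; 26 $ left.
Take all of Print (16 $, value 31) ; 10 $ left.
Only 10 $ remain; take 10/25 of Podcast for value 43×10/25 = 17.2.
Total value = 166.2.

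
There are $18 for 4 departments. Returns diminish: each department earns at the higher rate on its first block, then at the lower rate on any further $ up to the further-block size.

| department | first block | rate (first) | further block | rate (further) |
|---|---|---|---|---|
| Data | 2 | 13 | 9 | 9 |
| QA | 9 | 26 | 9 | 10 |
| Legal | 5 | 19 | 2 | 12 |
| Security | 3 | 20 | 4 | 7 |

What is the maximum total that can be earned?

Rank every tier by rate: QA/tier1 26 > Security/tier1 20 > Legal/tier1 19 > Data/tier1 13 > Legal/tier2 12 > QA/tier2 10 > Data/tier2 9 > Security/tier2 7.
Fill QA tier1 block (9 at 26) → 9 left.
Security tier1 at 20: fill all 3 → 6 left.
Fill Legal tier1 block (5 at 19) → 1 left.
1 remain; put them into Data tier1 at 13.
Total = 26×9 + 20×3 + 19×5 + 13×1 = 402.

402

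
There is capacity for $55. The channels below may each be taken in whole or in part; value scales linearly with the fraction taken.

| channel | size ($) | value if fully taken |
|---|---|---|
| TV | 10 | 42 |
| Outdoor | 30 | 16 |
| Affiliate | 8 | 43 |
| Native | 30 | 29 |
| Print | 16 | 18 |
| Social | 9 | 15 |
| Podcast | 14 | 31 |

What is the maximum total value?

Best value per unit of size first: Affiliate 43/8≈5.38, TV 42/10≈4.2, Podcast 31/14≈2.21, Social 15/9≈1.67, Print 18/16≈1.12, Native 29/30≈0.967, Outdoor 16/30≈0.533.
All 8 $ of Affiliate fit (value 43) → 47 remain.
All 10 $ of TV fit (value 42) → 37 remain.
Podcast: take in full, 14 $ for value 31 → 23 left.
All 9 $ of Social fit (value 15) → 14 remain.
14 $ left: a 14/16 share of Print gives 18×14/16 = 15.75.
Total value = 146.75.

146.75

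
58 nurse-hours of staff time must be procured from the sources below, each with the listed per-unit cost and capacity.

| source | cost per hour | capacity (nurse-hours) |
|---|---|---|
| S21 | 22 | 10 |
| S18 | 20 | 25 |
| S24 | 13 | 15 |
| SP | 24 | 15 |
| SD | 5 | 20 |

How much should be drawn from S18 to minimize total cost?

Use sources in increasing cost order.
Take 20 from SD at 5 — need 38 more.
Take 15 from S24 at 13 — need 23 more.
Take 23 from S18 at 20 to finish.
S21, SP: unused.

23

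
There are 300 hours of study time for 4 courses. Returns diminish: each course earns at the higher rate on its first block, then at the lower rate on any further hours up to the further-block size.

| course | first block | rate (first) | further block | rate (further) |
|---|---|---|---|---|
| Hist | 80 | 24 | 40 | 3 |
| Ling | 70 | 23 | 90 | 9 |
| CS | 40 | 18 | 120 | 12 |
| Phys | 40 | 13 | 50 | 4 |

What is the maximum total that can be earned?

5610

Rank every tier by rate: Hist/T1 24 > Ling/T1 23 > CS/T1 18 > Phys/T1 13 > CS/T2 12 > Ling/T2 9 > Phys/T2 4 > Hist/T2 3.
Hist/T1 (24): +80 → 220 left.
Fill Ling T1 block (70 at 23) → 150 left.
Fill CS T1 block (40 at 18) → 110 left.
Phys/T1 (13): +40 → 70 left.
70 remain; put them into CS T2 at 12.
Total = 24×80 + 23×70 + 18×40 + 13×40 + 12×70 = 5610.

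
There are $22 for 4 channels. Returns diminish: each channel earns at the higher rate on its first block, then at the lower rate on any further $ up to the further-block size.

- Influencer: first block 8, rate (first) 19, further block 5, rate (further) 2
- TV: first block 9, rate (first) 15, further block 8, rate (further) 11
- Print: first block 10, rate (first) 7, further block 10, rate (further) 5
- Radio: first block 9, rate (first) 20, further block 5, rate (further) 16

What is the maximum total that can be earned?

412

Treat each block as its own option and order by rate: Radio/tier1 20 > Influencer/tier1 19 > Radio/tier2 16 > TV/tier1 15 > TV/tier2 11 > Print/tier1 7 > Print/tier2 5 > Influencer/tier2 2.
Radio tier1 at 20: fill all 9 — 13 left.
Fill Influencer tier1 block (8 at 19) — 5 left.
Radio/tier2 (16): +5 — 0 left.
Total = 20×9 + 19×8 + 16×5 = 412.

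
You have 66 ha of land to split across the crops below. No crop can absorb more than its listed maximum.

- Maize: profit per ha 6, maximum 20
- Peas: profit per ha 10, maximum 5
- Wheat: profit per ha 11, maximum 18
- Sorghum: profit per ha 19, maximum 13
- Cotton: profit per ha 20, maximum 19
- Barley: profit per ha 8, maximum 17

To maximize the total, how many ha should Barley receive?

Highest profit per ha first: Cotton 20 > Sorghum 19 > Wheat 11 > Peas 10 > Barley 8 > Maize 6.
Cotton: +19 to 19 (cap) — 47 left.
Sorghum takes 13 to reach its cap of 13 — 34 left.
Give Wheat 18 to hit its cap of 18 — 16 left.
Peas: +5 to 5 (cap) — 11 left.
Barley has room for 17 but only 11 remain, so it gets 11.

11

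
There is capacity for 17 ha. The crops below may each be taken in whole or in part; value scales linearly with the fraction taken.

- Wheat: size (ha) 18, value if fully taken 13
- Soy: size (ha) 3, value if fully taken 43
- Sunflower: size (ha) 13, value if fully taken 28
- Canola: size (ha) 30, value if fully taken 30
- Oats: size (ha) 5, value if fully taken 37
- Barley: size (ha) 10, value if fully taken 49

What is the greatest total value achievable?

Rank by value-to-size ratio: Soy 43/3≈14.3, Oats 37/5≈7.4, Barley 49/10≈4.9, Sunflower 28/13≈2.15, Canola 30/30≈1, Wheat 13/18≈0.722.
Soy: take in full, 3 ha for value 43 ; 14 left.
Oats: take in full, 5 ha for value 37 ; 9 left.
Only 9 ha remain; take 9/10 of Barley for value 49×9/10 = 44.1.
Total value = 124.1.

124.1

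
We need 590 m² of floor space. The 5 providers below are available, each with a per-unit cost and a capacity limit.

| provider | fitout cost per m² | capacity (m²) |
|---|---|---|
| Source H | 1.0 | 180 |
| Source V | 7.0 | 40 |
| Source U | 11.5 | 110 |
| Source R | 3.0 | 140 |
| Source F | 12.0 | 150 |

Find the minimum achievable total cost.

Use providers in increasing cost order.
Source H (1.0): use full 180 ; 410 m² to go.
Source R (3.0): use full 140 ; 270 m² to go.
Take 40 from Source V at 7.0 ; need 230 more.
Take 110 from Source U at 11.5 ; need 120 more.
Source F at 12.0: take 120 of its 150 ; requirement met.
Cost = 180×1.0 + 140×3.0 + 40×7.0 + 110×11.5 + 120×12.0 = 3585.

3585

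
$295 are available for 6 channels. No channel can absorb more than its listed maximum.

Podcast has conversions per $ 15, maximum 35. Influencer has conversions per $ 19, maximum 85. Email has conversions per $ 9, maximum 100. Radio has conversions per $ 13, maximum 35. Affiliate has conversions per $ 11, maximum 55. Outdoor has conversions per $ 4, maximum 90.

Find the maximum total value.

Rank by conversions per $: Influencer 19 > Podcast 15 > Radio 13 > Affiliate 11 > Email 9 > Outdoor 4.
Influencer takes 85 to reach its cap of 85 — 210 left.
Podcast takes 35 to reach its cap of 35 — 175 left.
Give Radio 35 to hit its cap of 35 — 140 left.
Give Affiliate 55 to hit its cap of 55 — 85 left.
Email: +85 (room for 100) → 85. Pool exhausted.
Total = 15×35 + 19×85 + 9×85 + 13×35 + 11×55 = 3965.

3965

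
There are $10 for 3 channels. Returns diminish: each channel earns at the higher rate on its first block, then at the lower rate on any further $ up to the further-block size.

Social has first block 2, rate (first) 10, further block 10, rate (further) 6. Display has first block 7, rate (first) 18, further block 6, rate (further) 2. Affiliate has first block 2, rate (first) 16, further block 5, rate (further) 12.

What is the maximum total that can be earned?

Treat each block as its own option and order by rate: Display/T1 18 > Affiliate/T1 16 > Affiliate/T2 12 > Social/T1 10 > Social/T2 6 > Display/T2 2.
Display/T1 (18): +7 — 3 left.
Affiliate T1 at 16: fill all 2 — 1 left.
1 remain; put them into Affiliate T2 at 12.
Total = 18×7 + 16×2 + 12×1 = 170.

170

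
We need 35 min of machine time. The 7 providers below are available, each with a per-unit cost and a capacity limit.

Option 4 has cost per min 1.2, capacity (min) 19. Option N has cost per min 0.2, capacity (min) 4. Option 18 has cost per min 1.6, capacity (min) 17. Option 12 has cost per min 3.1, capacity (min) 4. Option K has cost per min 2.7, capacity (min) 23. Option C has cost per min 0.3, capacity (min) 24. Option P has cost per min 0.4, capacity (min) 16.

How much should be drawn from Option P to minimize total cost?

Use providers in increasing cost order.
Option N at 0.2: take all 4 min ; 31 still needed.
Option C at 0.3: take all 24 min ; 7 still needed.
Option P at 0.4: take 7 of its 16 ; requirement met.
Option 4, Option 18, Option K, Option 12: unused.

7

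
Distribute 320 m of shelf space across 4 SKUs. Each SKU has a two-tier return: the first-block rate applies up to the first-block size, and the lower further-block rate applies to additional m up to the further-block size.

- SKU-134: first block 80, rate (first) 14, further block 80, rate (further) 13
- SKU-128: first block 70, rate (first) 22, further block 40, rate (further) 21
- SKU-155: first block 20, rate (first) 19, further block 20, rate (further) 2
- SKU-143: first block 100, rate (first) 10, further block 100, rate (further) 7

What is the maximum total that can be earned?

Treat each block as its own option and order by rate: SKU-128/tier1 22 > SKU-128/tier2 21 > SKU-155/tier1 19 > SKU-134/tier1 14 > SKU-134/tier2 13 > SKU-143/tier1 10 > SKU-143/tier2 7 > SKU-155/tier2 2.
Fill SKU-128 tier1 block (70 at 22) → 250 left.
SKU-128 tier2 at 21: fill all 40 → 210 left.
Fill SKU-155 tier1 block (20 at 19) → 190 left.
SKU-134/tier1 (14): +80 → 110 left.
SKU-134 tier2 at 13: fill all 80 → 30 left.
30 remain; put them into SKU-143 tier1 at 10.
Total = 22×70 + 21×40 + 19×20 + 14×80 + 13×80 + 10×30 = 5220.

5220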